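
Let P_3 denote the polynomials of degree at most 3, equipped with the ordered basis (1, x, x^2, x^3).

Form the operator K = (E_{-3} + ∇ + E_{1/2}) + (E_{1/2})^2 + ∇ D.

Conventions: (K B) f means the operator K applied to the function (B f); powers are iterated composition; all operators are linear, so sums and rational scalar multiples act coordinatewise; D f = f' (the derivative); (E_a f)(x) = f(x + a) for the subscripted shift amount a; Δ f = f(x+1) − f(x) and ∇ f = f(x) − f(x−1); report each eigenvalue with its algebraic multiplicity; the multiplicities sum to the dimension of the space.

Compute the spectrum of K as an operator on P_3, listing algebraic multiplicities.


λ = 3 (multiplicity 4)

image of 1: 3
image of x: 3x - 1/2
image of x^2: 3x^2 - x + 45/4
image of x^3: 3x^3 - (3/2)x^2 + (135/4)x - 223/8
the matrix is upper triangular; its diagonal is (3, 3, 3, 3)
for a triangular matrix the eigenvalues are the diagonal entries, with algebraic multiplicity their repetition count


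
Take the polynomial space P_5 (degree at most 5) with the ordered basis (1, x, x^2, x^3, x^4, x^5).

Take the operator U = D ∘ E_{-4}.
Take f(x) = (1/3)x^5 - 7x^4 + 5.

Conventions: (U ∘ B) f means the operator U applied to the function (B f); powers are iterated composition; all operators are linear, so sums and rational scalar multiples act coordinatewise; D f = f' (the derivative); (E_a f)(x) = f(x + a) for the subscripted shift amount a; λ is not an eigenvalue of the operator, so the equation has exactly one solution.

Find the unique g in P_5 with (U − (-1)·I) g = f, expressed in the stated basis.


write g with unknown coordinates in the stated basis and equate coefficients in (U − (-1)·I) g = f
solving from the highest basis element down gives g = (1/3)x^5 - (26/3)x^4 + (184/3)x^3 - 760x^2 + (15248/3)x - 16747
check: U g = (5/3)x^4 - (184/3)x^3 + 760x^2 - (15248/3)x + 16752
so U g − (-1)·g = (1/3)x^5 - 7x^4 + 5 = f ✓

the result is g(x) = (1/3)x^5 - (26/3)x^4 + (184/3)x^3 - 760x^2 + (15248/3)x - 16747


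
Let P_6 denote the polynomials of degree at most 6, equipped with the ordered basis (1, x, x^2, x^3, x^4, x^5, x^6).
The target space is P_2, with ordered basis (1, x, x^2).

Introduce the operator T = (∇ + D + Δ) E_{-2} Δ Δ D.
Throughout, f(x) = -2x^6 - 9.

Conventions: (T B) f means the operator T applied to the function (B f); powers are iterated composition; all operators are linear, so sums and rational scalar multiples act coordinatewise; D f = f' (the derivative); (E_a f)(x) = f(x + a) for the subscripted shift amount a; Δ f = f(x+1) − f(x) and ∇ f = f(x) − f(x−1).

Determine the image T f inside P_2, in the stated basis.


the result is g(x) = -2160x^2 + 4320x - 3000

D f = -12x^5
Δ D f = -60x^4 - 120x^3 - 120x^2 - 60x - 12
Δ (Δ D) f = -240x^3 - 720x^2 - 840x - 360
E_{-2} (Δ Δ D) f = -240x^3 + 720x^2 - 840x + 360
∇ E_{-2} (Δ Δ D) f = -720x^2 + 2160x - 1800
D E_{-2} (Δ Δ D) f = -720x^2 + 1440x - 840
Δ E_{-2} (Δ Δ D) f = -720x^2 + 720x - 360
(∇ + D + Δ) E_{-2} (Δ Δ D) f = -2160x^2 + 4320x - 3000


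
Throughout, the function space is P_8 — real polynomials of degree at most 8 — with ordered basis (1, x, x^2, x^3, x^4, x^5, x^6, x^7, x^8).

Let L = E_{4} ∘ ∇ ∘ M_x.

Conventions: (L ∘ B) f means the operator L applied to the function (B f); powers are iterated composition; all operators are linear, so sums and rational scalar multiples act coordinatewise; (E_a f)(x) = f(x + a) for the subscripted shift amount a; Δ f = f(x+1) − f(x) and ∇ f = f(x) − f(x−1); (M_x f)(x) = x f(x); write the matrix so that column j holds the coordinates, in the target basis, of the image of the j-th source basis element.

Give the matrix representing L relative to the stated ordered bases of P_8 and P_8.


image of 1: 1
image of x: 2x + 7
image of x^2: 3x^2 + 21x + 37
image of x^3: 4x^3 + 42x^2 + 148x + 175
image of x^4: 5x^4 + 70x^3 + 370x^2 + 875x + 781
image of x^5: 6x^5 + 105x^4 + 740x^3 + 2625x^2 + 4686x + 3367
image of x^6: 7x^6 + 147x^5 + 1295x^4 + 6125x^3 + 16401x^2 + 23569x + 14197
image of x^7: 8x^7 + 196x^6 + 2072x^5 + 12250x^4 + 43736x^3 + 94276x^2 + 113576x + 58975
image of x^8: 9x^8 + 252x^7 + 3108x^6 + 22050x^5 + 98406x^4 + 282828x^3 + 511092x^2 + 530775x + 242461
each image's coordinates form column j of the matrix

the matrix is [[1, 7, 37, 175, 781, 3367, 14197, 58975, 242461]; [0, 2, 21, 148, 875, 4686, 23569, 113576, 530775]; [0, 0, 3, 42, 370, 2625, 16401, 94276, 511092]; [0, 0, 0, 4, 70, 740, 6125, 43736, 282828]; [0, 0, 0, 0, 5, 105, 1295, 12250, 98406]; [0, 0, 0, 0, 0, 6, 147, 2072, 22050]; [0, 0, 0, 0, 0, 0, 7, 196, 3108]; [0, 0, 0, 0, 0, 0, 0, 8, 252]; [0, 0, 0, 0, 0, 0, 0, 0, 9]] (rows listed top to bottom)


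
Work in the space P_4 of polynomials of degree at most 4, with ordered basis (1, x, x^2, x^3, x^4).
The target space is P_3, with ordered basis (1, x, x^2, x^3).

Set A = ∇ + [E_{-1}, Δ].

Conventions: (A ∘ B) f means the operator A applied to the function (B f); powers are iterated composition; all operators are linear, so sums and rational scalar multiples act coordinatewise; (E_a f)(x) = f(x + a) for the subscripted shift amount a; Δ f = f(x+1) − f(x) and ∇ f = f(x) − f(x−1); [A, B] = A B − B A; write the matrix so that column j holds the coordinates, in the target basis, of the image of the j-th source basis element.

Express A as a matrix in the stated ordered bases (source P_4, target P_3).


the matrix is [[0, 1, -1, 1, -1]; [0, 0, 2, -3, 4]; [0, 0, 0, 3, -6]; [0, 0, 0, 0, 4]] (rows listed top to bottom)

image of 1: 0
image of x: 1
image of x^2: 2x - 1
image of x^3: 3x^2 - 3x + 1
image of x^4: 4x^3 - 6x^2 + 4x - 1
each image's coordinates form column j of the matrix


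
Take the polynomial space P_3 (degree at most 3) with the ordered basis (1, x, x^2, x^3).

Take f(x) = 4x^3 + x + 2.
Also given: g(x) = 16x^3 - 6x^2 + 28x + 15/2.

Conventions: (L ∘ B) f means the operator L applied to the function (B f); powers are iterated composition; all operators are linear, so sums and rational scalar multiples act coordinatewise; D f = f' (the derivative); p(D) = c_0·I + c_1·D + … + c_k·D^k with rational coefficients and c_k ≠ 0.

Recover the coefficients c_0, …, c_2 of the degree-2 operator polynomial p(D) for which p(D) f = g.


D^0 f = 4x^3 + x + 2
D^1 f = 12x^2 + 1
D^2 f = 24x
matching coefficients of g against c_0 f + c_1 Df + … from the top degree down determines the c_i
solution: c_0 = 4, c_1 = -1/2, c_2 = 1

c_0 = 4, c_1 = -1/2, c_2 = 1


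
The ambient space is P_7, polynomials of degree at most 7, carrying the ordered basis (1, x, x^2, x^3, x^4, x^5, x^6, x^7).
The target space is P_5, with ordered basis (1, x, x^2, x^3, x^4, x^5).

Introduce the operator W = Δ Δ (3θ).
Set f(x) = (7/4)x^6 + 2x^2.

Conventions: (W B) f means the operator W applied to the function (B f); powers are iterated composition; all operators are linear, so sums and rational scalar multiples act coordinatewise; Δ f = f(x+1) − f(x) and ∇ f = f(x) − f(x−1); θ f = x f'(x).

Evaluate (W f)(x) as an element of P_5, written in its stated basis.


the image equals g(x) = 945x^4 + 3780x^3 + 6615x^2 + 5670x + 1977

θ f = (21/2)x^6 + 4x^2
(3θ) f = (63/2)x^6 + 12x^2
Δ (3θ) f = 189x^5 + (945/2)x^4 + 630x^3 + (945/2)x^2 + 213x + 87/2
Δ (Δ (3θ)) f = 945x^4 + 3780x^3 + 6615x^2 + 5670x + 1977


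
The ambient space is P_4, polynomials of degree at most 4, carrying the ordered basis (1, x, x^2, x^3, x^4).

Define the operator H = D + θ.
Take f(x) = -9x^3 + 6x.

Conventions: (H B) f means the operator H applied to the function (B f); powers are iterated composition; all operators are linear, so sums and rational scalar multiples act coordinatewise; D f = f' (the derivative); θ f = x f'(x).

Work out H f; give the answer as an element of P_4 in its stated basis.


the result is g(x) = -27x^3 - 27x^2 + 6x + 6

D f = -27x^2 + 6
θ f = -27x^3 + 6x
(D + θ) f = -27x^3 - 27x^2 + 6x + 6


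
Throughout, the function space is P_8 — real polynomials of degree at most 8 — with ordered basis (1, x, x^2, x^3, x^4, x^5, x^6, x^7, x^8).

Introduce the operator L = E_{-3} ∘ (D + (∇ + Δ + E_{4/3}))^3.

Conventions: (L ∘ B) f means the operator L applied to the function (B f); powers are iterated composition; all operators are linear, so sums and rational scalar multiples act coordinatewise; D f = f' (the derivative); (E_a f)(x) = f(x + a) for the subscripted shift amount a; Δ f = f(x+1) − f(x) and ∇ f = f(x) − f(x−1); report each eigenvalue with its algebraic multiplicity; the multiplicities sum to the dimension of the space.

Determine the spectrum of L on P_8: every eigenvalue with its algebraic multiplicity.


λ = 1 (multiplicity 9)

image of 1: 1
image of x: x + 10
image of x^2: x^2 + 20x + 49
image of x^3: x^3 + 30x^2 + 147x - 98
image of x^4: x^4 + 40x^3 + 294x^2 - 392x - 2725/3
image of x^5: x^5 + 50x^4 + 490x^3 - 980x^2 - (13625/3)x + 107768/9
image of x^6: x^6 + 60x^5 + 735x^4 - 1960x^3 - 13625x^2 + (215536/3)x - 282689/3
image of x^7: x^7 + 70x^6 + 1029x^5 - 3430x^4 - (95375/3)x^3 + (754376/3)x^2 - (1978823/3)x + 50826286/81
image of x^8: x^8 + 80x^7 + 1372x^6 - 5488x^5 - (190750/3)x^4 + (6035008/9)x^3 - (7915292/3)x^2 + (406610288/81)x - 939339101/243
the matrix is upper triangular; its diagonal is (1, 1, 1, 1, 1, 1, 1, 1, 1)
for a triangular matrix the eigenvalues are the diagonal entries, with algebraic multiplicity their repetition count


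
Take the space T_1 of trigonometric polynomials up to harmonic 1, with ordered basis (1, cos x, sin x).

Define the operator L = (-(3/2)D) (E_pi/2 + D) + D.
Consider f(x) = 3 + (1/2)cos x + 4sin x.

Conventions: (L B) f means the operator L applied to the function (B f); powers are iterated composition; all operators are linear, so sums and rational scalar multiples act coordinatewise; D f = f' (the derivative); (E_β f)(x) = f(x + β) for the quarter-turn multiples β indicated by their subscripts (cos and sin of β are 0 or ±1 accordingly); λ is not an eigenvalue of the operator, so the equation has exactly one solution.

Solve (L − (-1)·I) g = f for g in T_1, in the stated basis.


the result is g(x) = 3 - (2/17)cos x + (33/34)sin x

write g with unknown coordinates in the stated basis and equate coefficients in (L − (-1)·I) g = f
solving from the highest basis element down gives g = 3 - (2/17)cos x + (33/34)sin x
check: L g = (21/34)cos x + (103/34)sin x
so L g − (-1)·g = 3 + (1/2)cos x + 4sin x = f ✓


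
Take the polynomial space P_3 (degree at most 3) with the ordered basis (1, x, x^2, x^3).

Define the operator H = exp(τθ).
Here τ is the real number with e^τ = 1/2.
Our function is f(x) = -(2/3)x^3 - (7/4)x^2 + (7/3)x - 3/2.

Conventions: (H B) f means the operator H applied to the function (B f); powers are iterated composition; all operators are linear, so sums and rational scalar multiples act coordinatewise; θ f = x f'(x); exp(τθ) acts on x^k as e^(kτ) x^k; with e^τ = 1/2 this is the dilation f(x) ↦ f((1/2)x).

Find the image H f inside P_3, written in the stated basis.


the image equals g(x) = -(1/12)x^3 - (7/16)x^2 + (7/6)x - 3/2

exp(τθ) x^k = e^(kτ) x^k; with e^τ = 1/2 this sends x^k to (1/2)^k x^k
x ↦ 1/2 x
x^2 ↦ 1/4 x^2
x^3 ↦ 1/8 x^3
applying this coordinatewise to f: exp(τθ) f = -(1/12)x^3 - (7/16)x^2 + (7/6)x - 3/2


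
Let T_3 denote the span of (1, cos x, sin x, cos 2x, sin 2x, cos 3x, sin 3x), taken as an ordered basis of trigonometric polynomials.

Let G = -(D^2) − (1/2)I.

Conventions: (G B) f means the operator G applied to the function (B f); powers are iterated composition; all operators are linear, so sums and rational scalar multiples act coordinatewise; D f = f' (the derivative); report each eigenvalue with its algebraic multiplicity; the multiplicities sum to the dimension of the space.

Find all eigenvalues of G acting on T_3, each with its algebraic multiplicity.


image of 1: -1/2
image of cos x: (1/2)cos x
image of sin x: (1/2)sin x
image of cos 2x: (7/2)cos 2x
image of sin 2x: (7/2)sin 2x
image of cos 3x: (17/2)cos 3x
image of sin 3x: (17/2)sin 3x
the matrix is diagonal; its diagonal is (-1/2, 1/2, 1/2, 7/2, 7/2, 17/2, 17/2)
for a triangular matrix the eigenvalues are the diagonal entries, with algebraic multiplicity their repetition count

λ = -1/2 (multiplicity 1), λ = 1/2 (multiplicity 2), λ = 7/2 (multiplicity 2), λ = 17/2 (multiplicity 2)


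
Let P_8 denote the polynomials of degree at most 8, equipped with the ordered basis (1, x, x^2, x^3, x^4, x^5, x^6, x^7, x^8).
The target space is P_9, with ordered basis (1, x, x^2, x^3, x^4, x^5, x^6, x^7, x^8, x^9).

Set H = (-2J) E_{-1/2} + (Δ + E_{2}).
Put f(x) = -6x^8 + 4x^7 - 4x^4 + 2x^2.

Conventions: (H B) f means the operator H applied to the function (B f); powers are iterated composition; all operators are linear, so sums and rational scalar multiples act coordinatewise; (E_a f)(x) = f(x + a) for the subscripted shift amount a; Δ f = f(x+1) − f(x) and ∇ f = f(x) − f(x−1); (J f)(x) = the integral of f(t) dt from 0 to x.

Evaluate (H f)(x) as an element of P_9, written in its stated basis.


E_{-1/2} f = -6x^8 + 28x^7 - 56x^6 + 63x^5 - (191/4)x^4 + (109/4)x^3 - (37/4)x^2 + (13/16)x + 25/128
J E_{-1/2} f = -(2/3)x^9 + (7/2)x^8 - 8x^7 + (21/2)x^6 - (191/20)x^5 + (109/16)x^4 - (37/12)x^3 + (13/32)x^2 + (25/128)x
(-2J) E_{-1/2} f = (4/3)x^9 - 7x^8 + 16x^7 - 21x^6 + (191/10)x^5 - (109/8)x^4 + (37/6)x^3 - (13/16)x^2 - (25/64)x
Δ f = -48x^7 - 140x^6 - 252x^5 - 280x^4 - 212x^3 - 108x^2 - 32x - 4
E_{2} f = -6x^8 - 92x^7 - 616x^6 - 2352x^5 - 5604x^4 - 8544x^3 - 8158x^2 - 4472x - 1080
(Δ + E_{2}) f = -6x^8 - 140x^7 - 756x^6 - 2604x^5 - 5884x^4 - 8756x^3 - 8266x^2 - 4504x - 1084
((-2J) E_{-1/2} + (Δ + E_{2})) f = (4/3)x^9 - 13x^8 - 124x^7 - 777x^6 - (25849/10)x^5 - (47181/8)x^4 - (52499/6)x^3 - (132269/16)x^2 - (288281/64)x - 1084

the image equals g(x) = (4/3)x^9 - 13x^8 - 124x^7 - 777x^6 - (25849/10)x^5 - (47181/8)x^4 - (52499/6)x^3 - (132269/16)x^2 - (288281/64)x - 1084


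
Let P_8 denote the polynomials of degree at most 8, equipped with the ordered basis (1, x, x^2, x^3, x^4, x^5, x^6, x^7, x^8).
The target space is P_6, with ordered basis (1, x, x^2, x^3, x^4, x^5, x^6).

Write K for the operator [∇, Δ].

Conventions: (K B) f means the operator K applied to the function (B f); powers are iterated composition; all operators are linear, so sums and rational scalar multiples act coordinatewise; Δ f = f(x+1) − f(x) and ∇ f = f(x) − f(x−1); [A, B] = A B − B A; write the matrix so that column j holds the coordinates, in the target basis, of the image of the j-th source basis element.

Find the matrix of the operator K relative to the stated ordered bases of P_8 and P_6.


image of 1: 0
image of x: 0
image of x^2: 0
image of x^3: 0
image of x^4: 0
image of x^5: 0
image of x^6: 0
image of x^7: 0
image of x^8: 0
each image's coordinates form column j of the matrix

the matrix is [[0, 0, 0, 0, 0, 0, 0, 0, 0]; [0, 0, 0, 0, 0, 0, 0, 0, 0]; [0, 0, 0, 0, 0, 0, 0, 0, 0]; [0, 0, 0, 0, 0, 0, 0, 0, 0]; [0, 0, 0, 0, 0, 0, 0, 0, 0]; [0, 0, 0, 0, 0, 0, 0, 0, 0]; [0, 0, 0, 0, 0, 0, 0, 0, 0]] (rows listed top to bottom)


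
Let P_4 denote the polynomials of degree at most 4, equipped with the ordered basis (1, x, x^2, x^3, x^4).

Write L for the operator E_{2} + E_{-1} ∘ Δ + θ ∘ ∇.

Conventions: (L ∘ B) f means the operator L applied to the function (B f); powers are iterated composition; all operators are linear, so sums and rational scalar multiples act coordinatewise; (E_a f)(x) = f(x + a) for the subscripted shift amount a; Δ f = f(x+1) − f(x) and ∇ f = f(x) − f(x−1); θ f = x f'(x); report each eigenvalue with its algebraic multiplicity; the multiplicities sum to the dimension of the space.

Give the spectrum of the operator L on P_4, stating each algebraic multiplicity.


image of 1: 1
image of x: x + 3
image of x^2: x^2 + 8x + 3
image of x^3: x^3 + 15x^2 + 6x + 9
image of x^4: x^4 + 24x^3 + 6x^2 + 40x + 15
the matrix is upper triangular; its diagonal is (1, 1, 1, 1, 1)
for a triangular matrix the eigenvalues are the diagonal entries, with algebraic multiplicity their repetition count

λ = 1 (multiplicity 5)


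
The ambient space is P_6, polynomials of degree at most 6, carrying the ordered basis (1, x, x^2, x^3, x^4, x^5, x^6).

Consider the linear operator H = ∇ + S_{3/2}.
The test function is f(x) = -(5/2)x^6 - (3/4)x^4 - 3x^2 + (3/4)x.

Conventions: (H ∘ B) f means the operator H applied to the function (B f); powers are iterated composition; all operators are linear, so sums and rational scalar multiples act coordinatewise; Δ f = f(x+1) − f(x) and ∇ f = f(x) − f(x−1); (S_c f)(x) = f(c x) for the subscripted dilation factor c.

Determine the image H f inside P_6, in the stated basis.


the result is g(x) = -(3645/128)x^6 - 15x^5 + (2157/64)x^4 - 53x^3 + (141/4)x^2 - (183/8)x + 7

∇ f = -15x^5 + (75/2)x^4 - 53x^3 + 42x^2 - 24x + 7
S_{3/2} f = -(3645/128)x^6 - (243/64)x^4 - (27/4)x^2 + (9/8)x
(∇ + S_{3/2}) f = -(3645/128)x^6 - 15x^5 + (2157/64)x^4 - 53x^3 + (141/4)x^2 - (183/8)x + 7


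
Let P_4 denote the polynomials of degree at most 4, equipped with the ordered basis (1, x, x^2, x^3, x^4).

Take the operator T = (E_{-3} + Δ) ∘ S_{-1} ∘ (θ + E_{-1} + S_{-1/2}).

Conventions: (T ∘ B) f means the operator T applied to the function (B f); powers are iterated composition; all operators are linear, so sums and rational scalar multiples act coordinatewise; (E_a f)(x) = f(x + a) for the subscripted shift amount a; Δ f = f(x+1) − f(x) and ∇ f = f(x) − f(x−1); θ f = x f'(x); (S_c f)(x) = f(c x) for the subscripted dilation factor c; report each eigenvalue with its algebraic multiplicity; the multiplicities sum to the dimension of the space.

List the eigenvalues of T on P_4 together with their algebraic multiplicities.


image of 1: 2
image of x: -(3/2)x + 2
image of x^2: (13/4)x^2 - 11x + 59/2
image of x^3: -(31/8)x^3 + (81/4)x^2 - (429/4)x + 303/4
image of x^4: (81/16)x^4 - (73/2)x^3 + (1143/4)x^2 - (853/2)x + 2913/8
the matrix is upper triangular; its diagonal is (2, -3/2, 13/4, -31/8, 81/16)
for a triangular matrix the eigenvalues are the diagonal entries, with algebraic multiplicity their repetition count

λ = -31/8 (multiplicity 1), λ = -3/2 (multiplicity 1), λ = 2 (multiplicity 1), λ = 13/4 (multiplicity 1), λ = 81/16 (multiplicity 1)


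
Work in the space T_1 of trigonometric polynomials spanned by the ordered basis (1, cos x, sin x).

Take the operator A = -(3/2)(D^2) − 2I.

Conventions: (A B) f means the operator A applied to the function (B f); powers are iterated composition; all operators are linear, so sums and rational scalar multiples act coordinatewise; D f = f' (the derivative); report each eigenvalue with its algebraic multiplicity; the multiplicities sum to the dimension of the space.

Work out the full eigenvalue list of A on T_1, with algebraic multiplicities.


λ = -2 (multiplicity 1), λ = -1/2 (multiplicity 2)

image of 1: -2
image of cos x: -(1/2)cos x
image of sin x: -(1/2)sin x
the matrix is diagonal; its diagonal is (-2, -1/2, -1/2)
for a triangular matrix the eigenvalues are the diagonal entries, with algebraic multiplicity their repetition count


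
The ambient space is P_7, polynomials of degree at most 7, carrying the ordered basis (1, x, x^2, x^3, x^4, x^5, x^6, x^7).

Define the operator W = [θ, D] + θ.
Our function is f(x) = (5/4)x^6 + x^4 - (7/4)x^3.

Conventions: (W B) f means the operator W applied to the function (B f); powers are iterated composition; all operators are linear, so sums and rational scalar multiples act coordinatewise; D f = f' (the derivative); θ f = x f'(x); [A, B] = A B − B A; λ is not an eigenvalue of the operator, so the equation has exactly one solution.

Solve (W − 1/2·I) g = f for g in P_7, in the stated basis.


write g with unknown coordinates in the stated basis and equate coefficients in (W − 1/2·I) g = f
solving from the highest basis element down gives g = (5/22)x^6 + (10/33)x^5 + (166/231)x^4 + (1039/2310)x^3 + (1039/1155)x^2 + (4156/1155)x - 8312/1155
check: W g = (15/11)x^6 + (5/33)x^5 + (314/231)x^4 - (3523/2310)x^3 + (1039/2310)x^2 + (2078/1155)x - 4156/1155
so W g − 1/2·g = (5/4)x^6 + x^4 - (7/4)x^3 = f ✓

the image equals g(x) = (5/22)x^6 + (10/33)x^5 + (166/231)x^4 + (1039/2310)x^3 + (1039/1155)x^2 + (4156/1155)x - 8312/1155


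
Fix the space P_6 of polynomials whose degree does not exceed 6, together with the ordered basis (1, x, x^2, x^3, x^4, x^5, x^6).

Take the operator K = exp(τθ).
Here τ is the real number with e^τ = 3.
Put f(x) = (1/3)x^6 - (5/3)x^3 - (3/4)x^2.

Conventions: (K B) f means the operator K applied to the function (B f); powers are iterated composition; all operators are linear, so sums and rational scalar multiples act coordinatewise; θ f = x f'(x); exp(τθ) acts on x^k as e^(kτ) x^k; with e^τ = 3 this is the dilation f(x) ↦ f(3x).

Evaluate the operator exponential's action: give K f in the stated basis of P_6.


the result is g(x) = 243x^6 - 45x^3 - (27/4)x^2

exp(τθ) x^k = e^(kτ) x^k; with e^τ = 3 this sends x^k to 3^k x^k
x^2 ↦ 9 x^2
x^3 ↦ 27 x^3
x^6 ↦ 729 x^6
applying this coordinatewise to f: exp(τθ) f = 243x^6 - 45x^3 - (27/4)x^2


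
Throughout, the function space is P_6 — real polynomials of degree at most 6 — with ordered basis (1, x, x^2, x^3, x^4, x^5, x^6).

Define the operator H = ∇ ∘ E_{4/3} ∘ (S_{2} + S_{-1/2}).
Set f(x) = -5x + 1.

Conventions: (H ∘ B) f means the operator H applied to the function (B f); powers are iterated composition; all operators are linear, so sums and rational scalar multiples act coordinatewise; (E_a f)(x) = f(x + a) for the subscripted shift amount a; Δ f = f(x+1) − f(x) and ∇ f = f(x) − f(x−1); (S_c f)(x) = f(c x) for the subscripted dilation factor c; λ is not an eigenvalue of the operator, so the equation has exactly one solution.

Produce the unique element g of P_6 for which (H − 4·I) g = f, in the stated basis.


the image equals g(x) = (5/4)x + 7/32

write g with unknown coordinates in the stated basis and equate coefficients in (H − 4·I) g = f
solving from the highest basis element down gives g = (5/4)x + 7/32
check: H g = 15/8
so H g − 4·g = -5x + 1 = f ✓


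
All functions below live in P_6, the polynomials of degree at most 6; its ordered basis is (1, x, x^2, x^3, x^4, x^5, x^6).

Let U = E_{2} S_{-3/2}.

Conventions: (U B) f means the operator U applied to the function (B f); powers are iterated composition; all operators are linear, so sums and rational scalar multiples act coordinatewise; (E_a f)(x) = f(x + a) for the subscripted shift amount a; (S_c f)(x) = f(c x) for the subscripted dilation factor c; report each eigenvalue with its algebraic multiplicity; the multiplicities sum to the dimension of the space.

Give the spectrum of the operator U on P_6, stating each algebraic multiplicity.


λ = -243/32 (multiplicity 1), λ = -27/8 (multiplicity 1), λ = -3/2 (multiplicity 1), λ = 1 (multiplicity 1), λ = 9/4 (multiplicity 1), λ = 81/16 (multiplicity 1), λ = 729/64 (multiplicity 1)

image of 1: 1
image of x: -(3/2)x - 3
image of x^2: (9/4)x^2 + 9x + 9
image of x^3: -(27/8)x^3 - (81/4)x^2 - (81/2)x - 27
image of x^4: (81/16)x^4 + (81/2)x^3 + (243/2)x^2 + 162x + 81
image of x^5: -(243/32)x^5 - (1215/16)x^4 - (1215/4)x^3 - (1215/2)x^2 - (1215/2)x - 243
image of x^6: (729/64)x^6 + (2187/16)x^5 + (10935/16)x^4 + (3645/2)x^3 + (10935/4)x^2 + 2187x + 729
the matrix is upper triangular; its diagonal is (1, -3/2, 9/4, -27/8, 81/16, -243/32, 729/64)
for a triangular matrix the eigenvalues are the diagonal entries, with algebraic multiplicity their repetition count


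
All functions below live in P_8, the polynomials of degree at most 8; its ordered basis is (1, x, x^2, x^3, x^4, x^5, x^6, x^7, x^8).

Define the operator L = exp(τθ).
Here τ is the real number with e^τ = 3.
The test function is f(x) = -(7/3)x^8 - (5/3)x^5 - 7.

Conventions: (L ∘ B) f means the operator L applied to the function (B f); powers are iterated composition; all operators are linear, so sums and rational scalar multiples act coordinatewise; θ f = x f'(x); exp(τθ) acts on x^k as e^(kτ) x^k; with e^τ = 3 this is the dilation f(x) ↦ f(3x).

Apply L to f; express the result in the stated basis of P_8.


exp(τθ) x^k = e^(kτ) x^k; with e^τ = 3 this sends x^k to 3^k x^k
x^5 ↦ 243 x^5
x^8 ↦ 6561 x^8
applying this coordinatewise to f: exp(τθ) f = -15309x^8 - 405x^5 - 7

g(x) = -15309x^8 - 405x^5 - 7


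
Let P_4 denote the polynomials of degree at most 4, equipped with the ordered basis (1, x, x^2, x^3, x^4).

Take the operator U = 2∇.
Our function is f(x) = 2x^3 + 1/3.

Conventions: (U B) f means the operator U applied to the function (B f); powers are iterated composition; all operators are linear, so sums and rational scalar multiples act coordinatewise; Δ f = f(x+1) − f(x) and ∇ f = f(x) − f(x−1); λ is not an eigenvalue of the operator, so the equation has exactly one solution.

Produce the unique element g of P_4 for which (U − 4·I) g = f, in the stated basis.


the image equals g(x) = -(1/2)x^3 - (3/4)x^2 + 1/24

write g with unknown coordinates in the stated basis and equate coefficients in (U − 4·I) g = f
solving from the highest basis element down gives g = -(1/2)x^3 - (3/4)x^2 + 1/24
check: U g = -3x^2 + 1/2
so U g − 4·g = 2x^3 + 1/3 = f ✓


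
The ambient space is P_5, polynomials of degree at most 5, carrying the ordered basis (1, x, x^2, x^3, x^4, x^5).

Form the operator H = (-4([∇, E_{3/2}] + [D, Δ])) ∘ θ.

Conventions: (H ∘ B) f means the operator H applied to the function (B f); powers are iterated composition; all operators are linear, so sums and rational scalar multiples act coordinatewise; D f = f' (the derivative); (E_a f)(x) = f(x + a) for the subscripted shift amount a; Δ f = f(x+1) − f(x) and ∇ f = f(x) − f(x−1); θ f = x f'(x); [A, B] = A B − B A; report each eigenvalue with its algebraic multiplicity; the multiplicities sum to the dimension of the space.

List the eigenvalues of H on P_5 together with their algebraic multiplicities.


λ = 0 (multiplicity 6)

image of 1: 0
image of x: 0
image of x^2: 0
image of x^3: 0
image of x^4: 0
image of x^5: 0
the matrix is upper triangular; its diagonal is (0, 0, 0, 0, 0, 0)
for a triangular matrix the eigenvalues are the diagonal entries, with algebraic multiplicity their repetition count


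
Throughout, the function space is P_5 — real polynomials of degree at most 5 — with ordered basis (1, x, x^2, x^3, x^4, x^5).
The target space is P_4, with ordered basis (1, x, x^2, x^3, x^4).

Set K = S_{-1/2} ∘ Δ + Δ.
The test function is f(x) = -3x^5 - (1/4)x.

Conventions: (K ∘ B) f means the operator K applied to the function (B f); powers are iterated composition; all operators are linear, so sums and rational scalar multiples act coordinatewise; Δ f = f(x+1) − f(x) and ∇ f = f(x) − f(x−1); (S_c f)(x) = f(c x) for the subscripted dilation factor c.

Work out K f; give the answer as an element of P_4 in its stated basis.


Δ f = -15x^4 - 30x^3 - 30x^2 - 15x - 13/4
S_{-1/2} Δ f = -(15/16)x^4 + (15/4)x^3 - (15/2)x^2 + (15/2)x - 13/4
Δ f = -15x^4 - 30x^3 - 30x^2 - 15x - 13/4
(S_{-1/2} ∘ Δ + Δ) f = -(255/16)x^4 - (105/4)x^3 - (75/2)x^2 - (15/2)x - 13/2

g(x) = -(255/16)x^4 - (105/4)x^3 - (75/2)x^2 - (15/2)x - 13/2


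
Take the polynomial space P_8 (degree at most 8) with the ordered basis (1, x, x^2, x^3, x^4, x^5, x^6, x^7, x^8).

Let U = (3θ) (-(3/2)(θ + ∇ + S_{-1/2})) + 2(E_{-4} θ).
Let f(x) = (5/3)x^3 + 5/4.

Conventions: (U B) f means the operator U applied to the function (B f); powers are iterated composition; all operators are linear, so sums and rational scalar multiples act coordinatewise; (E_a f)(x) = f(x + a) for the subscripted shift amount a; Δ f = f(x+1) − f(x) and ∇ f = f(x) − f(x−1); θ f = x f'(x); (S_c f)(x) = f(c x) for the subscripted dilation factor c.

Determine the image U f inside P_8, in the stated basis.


θ f = 5x^3
∇ f = 5x^2 - 5x + 5/3
S_{-1/2} f = -(5/24)x^3 + 5/4
(θ + ∇ + S_{-1/2}) f = (115/24)x^3 + 5x^2 - 5x + 35/12
(-(3/2)(θ + ∇ + S_{-1/2})) f = -(115/16)x^3 - (15/2)x^2 + (15/2)x - 35/8
θ (-(3/2)(θ + ∇ + S_{-1/2})) f = -(345/16)x^3 - 15x^2 + (15/2)x
(3θ) (-(3/2)(θ + ∇ + S_{-1/2})) f = -(1035/16)x^3 - 45x^2 + (45/2)x
θ f = 5x^3
E_{-4} θ f = 5x^3 - 60x^2 + 240x - 320
(2(E_{-4} θ)) f = 10x^3 - 120x^2 + 480x - 640
((3θ) (-(3/2)(θ + ∇ + S_{-1/2})) + 2(E_{-4} θ)) f = -(875/16)x^3 - 165x^2 + (1005/2)x - 640

the image equals g(x) = -(875/16)x^3 - 165x^2 + (1005/2)x - 640


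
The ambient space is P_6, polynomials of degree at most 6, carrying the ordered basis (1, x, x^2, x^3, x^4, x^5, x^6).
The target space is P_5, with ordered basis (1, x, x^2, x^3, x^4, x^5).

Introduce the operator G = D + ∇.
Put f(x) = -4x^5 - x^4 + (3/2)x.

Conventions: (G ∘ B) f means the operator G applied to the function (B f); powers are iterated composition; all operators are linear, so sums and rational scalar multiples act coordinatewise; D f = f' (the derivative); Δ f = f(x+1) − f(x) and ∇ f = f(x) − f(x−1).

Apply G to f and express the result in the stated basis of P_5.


g(x) = -40x^4 + 32x^3 - 34x^2 + 16x

D f = -20x^4 - 4x^3 + 3/2
∇ f = -20x^4 + 36x^3 - 34x^2 + 16x - 3/2
(D + ∇) f = -40x^4 + 32x^3 - 34x^2 + 16x


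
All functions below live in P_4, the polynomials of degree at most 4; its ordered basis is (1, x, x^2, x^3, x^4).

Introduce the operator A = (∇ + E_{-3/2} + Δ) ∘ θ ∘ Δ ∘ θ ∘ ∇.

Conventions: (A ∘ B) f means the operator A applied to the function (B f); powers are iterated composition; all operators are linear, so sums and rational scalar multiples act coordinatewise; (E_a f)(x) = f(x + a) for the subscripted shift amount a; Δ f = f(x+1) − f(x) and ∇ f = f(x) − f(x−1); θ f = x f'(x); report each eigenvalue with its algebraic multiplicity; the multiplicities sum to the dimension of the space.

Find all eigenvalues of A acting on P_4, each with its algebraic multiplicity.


image of 1: 0
image of x: 0
image of x^2: 0
image of x^3: 12x + 6
image of x^4: 72x^2 + 84x + 168
the matrix is upper triangular; its diagonal is (0, 0, 0, 0, 0)
for a triangular matrix the eigenvalues are the diagonal entries, with algebraic multiplicity their repetition count

λ = 0 (multiplicity 5)


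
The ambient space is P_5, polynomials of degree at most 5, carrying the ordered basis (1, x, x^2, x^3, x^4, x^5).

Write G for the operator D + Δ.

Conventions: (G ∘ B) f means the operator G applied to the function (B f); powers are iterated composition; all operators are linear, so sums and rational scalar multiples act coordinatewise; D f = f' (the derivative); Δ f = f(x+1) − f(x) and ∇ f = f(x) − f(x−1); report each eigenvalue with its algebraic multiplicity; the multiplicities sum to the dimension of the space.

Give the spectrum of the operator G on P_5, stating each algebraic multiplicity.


image of 1: 0
image of x: 2
image of x^2: 4x + 1
image of x^3: 6x^2 + 3x + 1
image of x^4: 8x^3 + 6x^2 + 4x + 1
image of x^5: 10x^4 + 10x^3 + 10x^2 + 5x + 1
the matrix is upper triangular; its diagonal is (0, 0, 0, 0, 0, 0)
for a triangular matrix the eigenvalues are the diagonal entries, with algebraic multiplicity their repetition count

λ = 0 (multiplicity 6)


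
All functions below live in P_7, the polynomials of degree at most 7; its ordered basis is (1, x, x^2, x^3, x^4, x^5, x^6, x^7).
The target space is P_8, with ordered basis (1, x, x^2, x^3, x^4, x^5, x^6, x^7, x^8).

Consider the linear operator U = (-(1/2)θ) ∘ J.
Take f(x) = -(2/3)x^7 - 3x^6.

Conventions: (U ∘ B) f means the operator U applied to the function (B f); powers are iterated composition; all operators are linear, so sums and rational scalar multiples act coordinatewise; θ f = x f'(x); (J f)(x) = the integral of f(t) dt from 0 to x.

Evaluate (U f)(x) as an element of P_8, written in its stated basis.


the image equals g(x) = (1/3)x^8 + (3/2)x^7

J f = -(1/12)x^8 - (3/7)x^7
θ J f = -(2/3)x^8 - 3x^7
(-(1/2)θ) J f = (1/3)x^8 + (3/2)x^7


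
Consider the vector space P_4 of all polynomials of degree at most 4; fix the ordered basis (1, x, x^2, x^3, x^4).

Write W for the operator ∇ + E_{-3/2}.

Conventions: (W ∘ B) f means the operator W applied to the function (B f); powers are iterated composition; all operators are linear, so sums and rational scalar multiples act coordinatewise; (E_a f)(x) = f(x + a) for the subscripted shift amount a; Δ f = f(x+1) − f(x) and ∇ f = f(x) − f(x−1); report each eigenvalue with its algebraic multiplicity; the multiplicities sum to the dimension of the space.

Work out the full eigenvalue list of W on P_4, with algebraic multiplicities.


image of 1: 1
image of x: x - 1/2
image of x^2: x^2 - x + 5/4
image of x^3: x^3 - (3/2)x^2 + (15/4)x - 19/8
image of x^4: x^4 - 2x^3 + (15/2)x^2 - (19/2)x + 65/16
the matrix is upper triangular; its diagonal is (1, 1, 1, 1, 1)
for a triangular matrix the eigenvalues are the diagonal entries, with algebraic multiplicity their repetition count

λ = 1 (multiplicity 5)


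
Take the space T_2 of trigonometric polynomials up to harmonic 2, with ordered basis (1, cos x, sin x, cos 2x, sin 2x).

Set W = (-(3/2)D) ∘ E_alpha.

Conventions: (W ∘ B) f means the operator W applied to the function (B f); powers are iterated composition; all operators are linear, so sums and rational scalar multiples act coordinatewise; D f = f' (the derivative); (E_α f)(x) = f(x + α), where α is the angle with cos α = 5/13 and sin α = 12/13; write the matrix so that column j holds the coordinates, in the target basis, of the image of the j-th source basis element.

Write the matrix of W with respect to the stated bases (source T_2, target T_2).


the matrix is [[0, 0, 0, 0, 0]; [0, 18/13, -15/26, 0, 0]; [0, 15/26, 18/13, 0, 0]; [0, 0, 0, 360/169, 357/169]; [0, 0, 0, -357/169, 360/169]] (rows listed top to bottom)

image of 1: 0
image of cos x: (18/13)cos x + (15/26)sin x
image of sin x: -(15/26)cos x + (18/13)sin x
image of cos 2x: (360/169)cos 2x - (357/169)sin 2x
image of sin 2x: (357/169)cos 2x + (360/169)sin 2x
each image's coordinates form column j of the matrix


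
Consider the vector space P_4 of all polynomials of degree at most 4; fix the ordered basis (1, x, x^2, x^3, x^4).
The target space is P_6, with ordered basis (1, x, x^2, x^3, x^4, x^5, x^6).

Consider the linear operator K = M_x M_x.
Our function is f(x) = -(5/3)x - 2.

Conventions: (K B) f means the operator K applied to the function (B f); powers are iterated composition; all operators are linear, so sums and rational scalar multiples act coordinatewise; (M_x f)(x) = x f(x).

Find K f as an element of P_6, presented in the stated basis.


g(x) = -(5/3)x^3 - 2x^2

M_x f = -(5/3)x^2 - 2x
M_x M_x f = -(5/3)x^3 - 2x^2


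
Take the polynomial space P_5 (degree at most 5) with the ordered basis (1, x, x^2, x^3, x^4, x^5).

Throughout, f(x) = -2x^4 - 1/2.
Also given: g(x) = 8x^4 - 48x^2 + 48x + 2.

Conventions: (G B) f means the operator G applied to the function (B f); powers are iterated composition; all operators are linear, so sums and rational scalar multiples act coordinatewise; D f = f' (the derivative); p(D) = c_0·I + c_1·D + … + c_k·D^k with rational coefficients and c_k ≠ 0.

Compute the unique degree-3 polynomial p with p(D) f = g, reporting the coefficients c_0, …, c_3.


c_0 = -4, c_1 = 0, c_2 = 2, c_3 = -1

D^0 f = -2x^4 - 1/2
D^1 f = -8x^3
D^2 f = -24x^2
D^3 f = -48x
matching coefficients of g against c_0 f + c_1 Df + … from the top degree down determines the c_i
solution: c_0 = -4, c_1 = 0, c_2 = 2, c_3 = -1


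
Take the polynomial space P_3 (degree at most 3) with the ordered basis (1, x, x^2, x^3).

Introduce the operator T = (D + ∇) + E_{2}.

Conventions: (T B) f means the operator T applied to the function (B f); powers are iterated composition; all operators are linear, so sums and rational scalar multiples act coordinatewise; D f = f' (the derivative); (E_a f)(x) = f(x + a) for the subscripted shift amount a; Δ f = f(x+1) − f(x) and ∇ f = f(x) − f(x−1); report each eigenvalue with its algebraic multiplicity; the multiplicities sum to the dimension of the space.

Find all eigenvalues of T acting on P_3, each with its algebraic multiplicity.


λ = 1 (multiplicity 4)

image of 1: 1
image of x: x + 4
image of x^2: x^2 + 8x + 3
image of x^3: x^3 + 12x^2 + 9x + 9
the matrix is upper triangular; its diagonal is (1, 1, 1, 1)
for a triangular matrix the eigenvalues are the diagonal entries, with algebraic multiplicity their repetition count


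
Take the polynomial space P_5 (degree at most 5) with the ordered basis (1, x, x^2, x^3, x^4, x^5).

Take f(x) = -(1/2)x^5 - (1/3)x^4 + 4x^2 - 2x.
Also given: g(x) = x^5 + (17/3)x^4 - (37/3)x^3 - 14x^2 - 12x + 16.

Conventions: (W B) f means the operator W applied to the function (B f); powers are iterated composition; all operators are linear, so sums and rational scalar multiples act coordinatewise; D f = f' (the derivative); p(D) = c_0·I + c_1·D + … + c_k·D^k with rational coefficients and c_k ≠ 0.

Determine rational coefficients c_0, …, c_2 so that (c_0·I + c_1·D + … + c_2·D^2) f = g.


c_0 = -2, c_1 = -2, c_2 = 3/2

D^0 f = -(1/2)x^5 - (1/3)x^4 + 4x^2 - 2x
D^1 f = -(5/2)x^4 - (4/3)x^3 + 8x - 2
D^2 f = -10x^3 - 4x^2 + 8
matching coefficients of g against c_0 f + c_1 Df + … from the top degree down determines the c_i
solution: c_0 = -2, c_1 = -2, c_2 = 3/2


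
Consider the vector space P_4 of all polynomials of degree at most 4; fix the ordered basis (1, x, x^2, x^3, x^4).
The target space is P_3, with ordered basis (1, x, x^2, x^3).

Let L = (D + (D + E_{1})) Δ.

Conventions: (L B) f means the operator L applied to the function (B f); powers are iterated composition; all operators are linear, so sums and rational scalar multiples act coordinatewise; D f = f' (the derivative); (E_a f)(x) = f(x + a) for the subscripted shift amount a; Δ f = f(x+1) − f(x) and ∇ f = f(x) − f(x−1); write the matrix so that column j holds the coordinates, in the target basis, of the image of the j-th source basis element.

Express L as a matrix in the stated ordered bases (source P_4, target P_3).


the matrix is [[0, 1, 7, 13, 23]; [0, 0, 2, 21, 52]; [0, 0, 0, 3, 42]; [0, 0, 0, 0, 4]] (rows listed top to bottom)

image of 1: 0
image of x: 1
image of x^2: 2x + 7
image of x^3: 3x^2 + 21x + 13
image of x^4: 4x^3 + 42x^2 + 52x + 23
each image's coordinates form column j of the matrix


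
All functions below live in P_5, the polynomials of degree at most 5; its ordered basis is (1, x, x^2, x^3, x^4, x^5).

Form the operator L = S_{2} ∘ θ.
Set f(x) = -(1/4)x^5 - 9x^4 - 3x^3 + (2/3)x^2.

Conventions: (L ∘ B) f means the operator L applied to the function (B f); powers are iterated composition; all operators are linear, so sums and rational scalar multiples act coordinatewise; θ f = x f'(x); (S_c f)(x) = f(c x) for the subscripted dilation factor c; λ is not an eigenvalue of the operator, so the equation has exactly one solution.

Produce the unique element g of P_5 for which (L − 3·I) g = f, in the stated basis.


write g with unknown coordinates in the stated basis and equate coefficients in (L − 3·I) g = f
solving from the highest basis element down gives g = -(1/628)x^5 - (9/61)x^4 - (1/7)x^3 + (2/15)x^2
check: L g = -(40/157)x^5 - (576/61)x^4 - (24/7)x^3 + (16/15)x^2
so L g − 3·g = -(1/4)x^5 - 9x^4 - 3x^3 + (2/3)x^2 = f ✓

the image equals g(x) = -(1/628)x^5 - (9/61)x^4 - (1/7)x^3 + (2/15)x^2


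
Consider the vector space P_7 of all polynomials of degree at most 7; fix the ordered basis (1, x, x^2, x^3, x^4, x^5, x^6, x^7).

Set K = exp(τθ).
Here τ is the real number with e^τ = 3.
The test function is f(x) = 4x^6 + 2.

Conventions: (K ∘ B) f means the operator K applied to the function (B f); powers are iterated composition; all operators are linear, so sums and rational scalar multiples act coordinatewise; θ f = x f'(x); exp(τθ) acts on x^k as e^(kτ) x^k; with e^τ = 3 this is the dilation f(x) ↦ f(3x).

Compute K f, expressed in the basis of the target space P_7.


the image equals g(x) = 2916x^6 + 2

exp(τθ) x^k = e^(kτ) x^k; with e^τ = 3 this sends x^k to 3^k x^k
x^6 ↦ 729 x^6
applying this coordinatewise to f: exp(τθ) f = 2916x^6 + 2
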